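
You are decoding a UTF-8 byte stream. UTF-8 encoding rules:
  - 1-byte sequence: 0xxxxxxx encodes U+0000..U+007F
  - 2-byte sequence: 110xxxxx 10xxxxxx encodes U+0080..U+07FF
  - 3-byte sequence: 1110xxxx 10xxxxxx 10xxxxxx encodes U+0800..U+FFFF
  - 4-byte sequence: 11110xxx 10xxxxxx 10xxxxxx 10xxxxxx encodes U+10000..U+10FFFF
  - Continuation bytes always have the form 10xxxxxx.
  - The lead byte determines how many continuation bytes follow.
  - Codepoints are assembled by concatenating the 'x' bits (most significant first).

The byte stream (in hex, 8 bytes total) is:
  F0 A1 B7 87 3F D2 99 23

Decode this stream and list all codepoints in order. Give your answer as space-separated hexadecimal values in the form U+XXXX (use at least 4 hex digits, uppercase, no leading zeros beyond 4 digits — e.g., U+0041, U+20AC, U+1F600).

Byte[0]=F0: 4-byte lead, need 3 cont bytes. acc=0x0
Byte[1]=A1: continuation. acc=(acc<<6)|0x21=0x21
Byte[2]=B7: continuation. acc=(acc<<6)|0x37=0x877
Byte[3]=87: continuation. acc=(acc<<6)|0x07=0x21DC7
Completed: cp=U+21DC7 (starts at byte 0)
Byte[4]=3F: 1-byte ASCII. cp=U+003F
Byte[5]=D2: 2-byte lead, need 1 cont bytes. acc=0x12
Byte[6]=99: continuation. acc=(acc<<6)|0x19=0x499
Completed: cp=U+0499 (starts at byte 5)
Byte[7]=23: 1-byte ASCII. cp=U+0023

Answer: U+21DC7 U+003F U+0499 U+0023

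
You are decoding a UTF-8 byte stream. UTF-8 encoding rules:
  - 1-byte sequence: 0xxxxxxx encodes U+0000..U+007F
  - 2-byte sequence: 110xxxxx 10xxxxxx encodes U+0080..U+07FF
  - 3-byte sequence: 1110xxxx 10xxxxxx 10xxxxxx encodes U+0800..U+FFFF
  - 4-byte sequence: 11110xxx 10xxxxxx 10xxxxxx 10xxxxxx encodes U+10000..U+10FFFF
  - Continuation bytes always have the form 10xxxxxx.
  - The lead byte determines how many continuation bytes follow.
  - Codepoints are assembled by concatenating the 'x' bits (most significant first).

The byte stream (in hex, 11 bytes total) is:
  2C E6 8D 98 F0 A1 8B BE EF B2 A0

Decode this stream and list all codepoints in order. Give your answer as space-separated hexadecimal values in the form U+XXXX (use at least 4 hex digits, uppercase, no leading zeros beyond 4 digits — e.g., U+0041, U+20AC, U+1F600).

Byte[0]=2C: 1-byte ASCII. cp=U+002C
Byte[1]=E6: 3-byte lead, need 2 cont bytes. acc=0x6
Byte[2]=8D: continuation. acc=(acc<<6)|0x0D=0x18D
Byte[3]=98: continuation. acc=(acc<<6)|0x18=0x6358
Completed: cp=U+6358 (starts at byte 1)
Byte[4]=F0: 4-byte lead, need 3 cont bytes. acc=0x0
Byte[5]=A1: continuation. acc=(acc<<6)|0x21=0x21
Byte[6]=8B: continuation. acc=(acc<<6)|0x0B=0x84B
Byte[7]=BE: continuation. acc=(acc<<6)|0x3E=0x212FE
Completed: cp=U+212FE (starts at byte 4)
Byte[8]=EF: 3-byte lead, need 2 cont bytes. acc=0xF
Byte[9]=B2: continuation. acc=(acc<<6)|0x32=0x3F2
Byte[10]=A0: continuation. acc=(acc<<6)|0x20=0xFCA0
Completed: cp=U+FCA0 (starts at byte 8)

Answer: U+002C U+6358 U+212FE U+FCA0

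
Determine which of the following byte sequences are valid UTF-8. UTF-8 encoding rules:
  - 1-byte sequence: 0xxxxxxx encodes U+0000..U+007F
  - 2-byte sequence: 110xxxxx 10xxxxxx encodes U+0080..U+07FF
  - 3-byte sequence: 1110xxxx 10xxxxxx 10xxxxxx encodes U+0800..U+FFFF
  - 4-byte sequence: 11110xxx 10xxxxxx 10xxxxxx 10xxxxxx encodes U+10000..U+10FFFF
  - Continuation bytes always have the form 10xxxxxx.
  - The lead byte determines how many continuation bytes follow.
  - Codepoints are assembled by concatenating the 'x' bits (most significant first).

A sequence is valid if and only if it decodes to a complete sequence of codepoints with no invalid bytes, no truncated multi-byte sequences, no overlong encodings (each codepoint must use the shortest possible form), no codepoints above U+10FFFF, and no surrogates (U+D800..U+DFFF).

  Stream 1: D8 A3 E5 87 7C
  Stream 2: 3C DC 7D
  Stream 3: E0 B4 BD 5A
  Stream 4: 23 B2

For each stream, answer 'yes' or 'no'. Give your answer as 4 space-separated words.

Answer: no no yes no

Derivation:
Stream 1: error at byte offset 4. INVALID
Stream 2: error at byte offset 2. INVALID
Stream 3: decodes cleanly. VALID
Stream 4: error at byte offset 1. INVALID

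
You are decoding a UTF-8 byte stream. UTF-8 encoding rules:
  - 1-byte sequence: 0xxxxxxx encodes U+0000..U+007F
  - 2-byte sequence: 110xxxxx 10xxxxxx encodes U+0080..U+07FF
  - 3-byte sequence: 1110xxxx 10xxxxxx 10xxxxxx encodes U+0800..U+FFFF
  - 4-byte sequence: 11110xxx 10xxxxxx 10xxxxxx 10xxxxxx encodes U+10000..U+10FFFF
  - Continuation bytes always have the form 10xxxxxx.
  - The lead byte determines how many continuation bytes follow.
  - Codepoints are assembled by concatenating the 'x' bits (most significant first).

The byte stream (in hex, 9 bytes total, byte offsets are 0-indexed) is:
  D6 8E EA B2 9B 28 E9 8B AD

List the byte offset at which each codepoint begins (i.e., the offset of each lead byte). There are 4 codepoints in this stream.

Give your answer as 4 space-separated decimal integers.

Answer: 0 2 5 6

Derivation:
Byte[0]=D6: 2-byte lead, need 1 cont bytes. acc=0x16
Byte[1]=8E: continuation. acc=(acc<<6)|0x0E=0x58E
Completed: cp=U+058E (starts at byte 0)
Byte[2]=EA: 3-byte lead, need 2 cont bytes. acc=0xA
Byte[3]=B2: continuation. acc=(acc<<6)|0x32=0x2B2
Byte[4]=9B: continuation. acc=(acc<<6)|0x1B=0xAC9B
Completed: cp=U+AC9B (starts at byte 2)
Byte[5]=28: 1-byte ASCII. cp=U+0028
Byte[6]=E9: 3-byte lead, need 2 cont bytes. acc=0x9
Byte[7]=8B: continuation. acc=(acc<<6)|0x0B=0x24B
Byte[8]=AD: continuation. acc=(acc<<6)|0x2D=0x92ED
Completed: cp=U+92ED (starts at byte 6)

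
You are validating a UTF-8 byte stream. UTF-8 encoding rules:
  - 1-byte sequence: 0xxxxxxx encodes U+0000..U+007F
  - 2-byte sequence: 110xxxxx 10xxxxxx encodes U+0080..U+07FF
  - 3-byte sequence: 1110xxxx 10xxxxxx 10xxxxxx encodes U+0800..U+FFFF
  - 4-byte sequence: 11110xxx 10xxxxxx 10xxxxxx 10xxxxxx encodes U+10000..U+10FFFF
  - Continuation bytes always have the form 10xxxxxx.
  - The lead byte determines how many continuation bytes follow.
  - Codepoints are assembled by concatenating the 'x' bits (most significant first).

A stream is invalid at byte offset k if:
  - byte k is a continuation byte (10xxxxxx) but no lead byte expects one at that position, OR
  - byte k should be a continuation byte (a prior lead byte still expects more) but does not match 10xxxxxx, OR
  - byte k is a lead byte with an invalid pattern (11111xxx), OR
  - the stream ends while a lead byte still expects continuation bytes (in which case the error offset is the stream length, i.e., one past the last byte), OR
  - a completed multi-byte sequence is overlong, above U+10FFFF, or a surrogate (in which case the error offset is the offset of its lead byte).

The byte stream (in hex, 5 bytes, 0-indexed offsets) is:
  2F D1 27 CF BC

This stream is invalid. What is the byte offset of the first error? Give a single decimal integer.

Answer: 2

Derivation:
Byte[0]=2F: 1-byte ASCII. cp=U+002F
Byte[1]=D1: 2-byte lead, need 1 cont bytes. acc=0x11
Byte[2]=27: expected 10xxxxxx continuation. INVALID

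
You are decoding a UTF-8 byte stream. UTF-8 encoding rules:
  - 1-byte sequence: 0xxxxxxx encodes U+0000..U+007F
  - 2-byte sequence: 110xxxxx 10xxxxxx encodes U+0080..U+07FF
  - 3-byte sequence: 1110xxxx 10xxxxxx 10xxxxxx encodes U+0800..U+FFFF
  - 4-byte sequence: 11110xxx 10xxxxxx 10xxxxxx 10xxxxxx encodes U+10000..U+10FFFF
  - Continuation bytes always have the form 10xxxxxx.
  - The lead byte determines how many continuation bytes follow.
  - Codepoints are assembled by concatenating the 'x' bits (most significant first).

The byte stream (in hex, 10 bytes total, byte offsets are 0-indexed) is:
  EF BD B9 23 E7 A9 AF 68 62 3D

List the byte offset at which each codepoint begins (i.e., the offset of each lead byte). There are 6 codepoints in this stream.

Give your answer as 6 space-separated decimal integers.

Answer: 0 3 4 7 8 9

Derivation:
Byte[0]=EF: 3-byte lead, need 2 cont bytes. acc=0xF
Byte[1]=BD: continuation. acc=(acc<<6)|0x3D=0x3FD
Byte[2]=B9: continuation. acc=(acc<<6)|0x39=0xFF79
Completed: cp=U+FF79 (starts at byte 0)
Byte[3]=23: 1-byte ASCII. cp=U+0023
Byte[4]=E7: 3-byte lead, need 2 cont bytes. acc=0x7
Byte[5]=A9: continuation. acc=(acc<<6)|0x29=0x1E9
Byte[6]=AF: continuation. acc=(acc<<6)|0x2F=0x7A6F
Completed: cp=U+7A6F (starts at byte 4)
Byte[7]=68: 1-byte ASCII. cp=U+0068
Byte[8]=62: 1-byte ASCII. cp=U+0062
Byte[9]=3D: 1-byte ASCII. cp=U+003D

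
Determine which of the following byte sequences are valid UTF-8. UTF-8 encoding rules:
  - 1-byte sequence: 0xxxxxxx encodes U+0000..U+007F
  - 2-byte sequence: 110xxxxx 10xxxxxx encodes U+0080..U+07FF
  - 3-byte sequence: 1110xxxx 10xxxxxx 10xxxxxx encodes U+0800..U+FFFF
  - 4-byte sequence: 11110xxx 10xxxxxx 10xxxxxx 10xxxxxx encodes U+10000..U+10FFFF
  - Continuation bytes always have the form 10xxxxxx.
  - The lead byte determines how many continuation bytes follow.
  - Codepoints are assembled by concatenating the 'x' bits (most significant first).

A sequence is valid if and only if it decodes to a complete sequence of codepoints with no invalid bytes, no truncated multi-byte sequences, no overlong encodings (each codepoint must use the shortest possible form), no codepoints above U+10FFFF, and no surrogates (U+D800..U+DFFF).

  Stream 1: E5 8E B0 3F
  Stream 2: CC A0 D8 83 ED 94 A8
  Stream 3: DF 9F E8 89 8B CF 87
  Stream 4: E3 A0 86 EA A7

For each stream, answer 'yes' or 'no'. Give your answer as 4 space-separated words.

Answer: yes yes yes no

Derivation:
Stream 1: decodes cleanly. VALID
Stream 2: decodes cleanly. VALID
Stream 3: decodes cleanly. VALID
Stream 4: error at byte offset 5. INVALID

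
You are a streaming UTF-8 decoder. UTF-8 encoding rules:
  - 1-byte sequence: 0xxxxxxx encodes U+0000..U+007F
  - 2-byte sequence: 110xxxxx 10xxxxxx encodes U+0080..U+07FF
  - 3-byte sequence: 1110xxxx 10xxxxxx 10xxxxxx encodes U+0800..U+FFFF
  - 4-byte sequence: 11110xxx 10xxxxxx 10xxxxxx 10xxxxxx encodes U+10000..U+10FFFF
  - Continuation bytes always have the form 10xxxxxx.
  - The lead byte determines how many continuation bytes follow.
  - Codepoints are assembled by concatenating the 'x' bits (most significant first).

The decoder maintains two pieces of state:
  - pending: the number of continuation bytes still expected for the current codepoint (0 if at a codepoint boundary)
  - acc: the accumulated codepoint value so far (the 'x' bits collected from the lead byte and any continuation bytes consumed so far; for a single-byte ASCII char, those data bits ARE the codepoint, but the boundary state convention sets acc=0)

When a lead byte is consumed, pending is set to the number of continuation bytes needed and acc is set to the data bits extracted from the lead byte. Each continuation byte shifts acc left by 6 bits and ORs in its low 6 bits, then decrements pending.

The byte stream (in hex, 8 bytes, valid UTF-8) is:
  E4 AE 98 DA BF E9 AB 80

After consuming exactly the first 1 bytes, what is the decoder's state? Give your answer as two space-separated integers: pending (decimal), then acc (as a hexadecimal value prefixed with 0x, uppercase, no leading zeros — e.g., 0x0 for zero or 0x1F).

Byte[0]=E4: 3-byte lead. pending=2, acc=0x4

Answer: 2 0x4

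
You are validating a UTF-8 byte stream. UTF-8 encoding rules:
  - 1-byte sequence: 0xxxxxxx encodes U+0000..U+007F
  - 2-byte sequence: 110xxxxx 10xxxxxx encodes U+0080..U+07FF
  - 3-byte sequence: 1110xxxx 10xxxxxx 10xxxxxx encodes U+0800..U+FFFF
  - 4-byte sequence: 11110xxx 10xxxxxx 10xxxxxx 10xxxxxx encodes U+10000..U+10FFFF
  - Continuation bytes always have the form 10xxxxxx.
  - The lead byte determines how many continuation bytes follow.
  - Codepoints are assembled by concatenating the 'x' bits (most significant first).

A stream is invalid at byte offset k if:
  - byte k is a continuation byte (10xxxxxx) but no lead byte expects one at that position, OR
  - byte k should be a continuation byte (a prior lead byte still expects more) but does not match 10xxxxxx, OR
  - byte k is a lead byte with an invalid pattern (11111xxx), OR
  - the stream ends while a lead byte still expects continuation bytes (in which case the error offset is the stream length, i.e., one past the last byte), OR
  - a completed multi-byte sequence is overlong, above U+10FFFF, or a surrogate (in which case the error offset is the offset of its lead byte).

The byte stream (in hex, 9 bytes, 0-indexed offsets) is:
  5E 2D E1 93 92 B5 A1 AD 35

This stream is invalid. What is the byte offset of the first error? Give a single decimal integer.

Answer: 5

Derivation:
Byte[0]=5E: 1-byte ASCII. cp=U+005E
Byte[1]=2D: 1-byte ASCII. cp=U+002D
Byte[2]=E1: 3-byte lead, need 2 cont bytes. acc=0x1
Byte[3]=93: continuation. acc=(acc<<6)|0x13=0x53
Byte[4]=92: continuation. acc=(acc<<6)|0x12=0x14D2
Completed: cp=U+14D2 (starts at byte 2)
Byte[5]=B5: INVALID lead byte (not 0xxx/110x/1110/11110)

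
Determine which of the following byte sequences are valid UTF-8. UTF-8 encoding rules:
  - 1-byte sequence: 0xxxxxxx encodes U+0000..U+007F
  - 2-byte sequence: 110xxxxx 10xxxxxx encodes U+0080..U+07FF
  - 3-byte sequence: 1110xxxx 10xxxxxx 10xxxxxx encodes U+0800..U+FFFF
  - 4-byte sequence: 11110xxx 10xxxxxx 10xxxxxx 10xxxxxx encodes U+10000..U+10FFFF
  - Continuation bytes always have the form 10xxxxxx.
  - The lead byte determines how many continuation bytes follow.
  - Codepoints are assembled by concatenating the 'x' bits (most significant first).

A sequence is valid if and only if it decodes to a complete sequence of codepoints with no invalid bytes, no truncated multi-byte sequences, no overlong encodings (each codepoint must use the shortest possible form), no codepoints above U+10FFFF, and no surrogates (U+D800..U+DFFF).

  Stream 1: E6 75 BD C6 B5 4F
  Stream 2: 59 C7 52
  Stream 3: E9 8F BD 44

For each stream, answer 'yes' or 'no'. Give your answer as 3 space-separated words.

Stream 1: error at byte offset 1. INVALID
Stream 2: error at byte offset 2. INVALID
Stream 3: decodes cleanly. VALID

Answer: no no yes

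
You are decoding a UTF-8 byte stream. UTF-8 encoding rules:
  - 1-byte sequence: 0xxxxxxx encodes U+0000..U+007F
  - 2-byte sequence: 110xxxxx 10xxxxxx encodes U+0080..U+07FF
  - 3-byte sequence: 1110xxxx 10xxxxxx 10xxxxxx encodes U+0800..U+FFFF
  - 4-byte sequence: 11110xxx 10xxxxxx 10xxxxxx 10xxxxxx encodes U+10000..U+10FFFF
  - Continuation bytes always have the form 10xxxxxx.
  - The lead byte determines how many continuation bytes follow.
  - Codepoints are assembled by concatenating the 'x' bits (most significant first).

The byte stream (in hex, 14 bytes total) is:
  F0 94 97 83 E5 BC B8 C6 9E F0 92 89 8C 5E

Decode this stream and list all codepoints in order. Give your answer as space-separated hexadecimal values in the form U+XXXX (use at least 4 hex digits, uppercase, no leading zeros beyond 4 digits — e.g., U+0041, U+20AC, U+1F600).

Answer: U+145C3 U+5F38 U+019E U+1224C U+005E

Derivation:
Byte[0]=F0: 4-byte lead, need 3 cont bytes. acc=0x0
Byte[1]=94: continuation. acc=(acc<<6)|0x14=0x14
Byte[2]=97: continuation. acc=(acc<<6)|0x17=0x517
Byte[3]=83: continuation. acc=(acc<<6)|0x03=0x145C3
Completed: cp=U+145C3 (starts at byte 0)
Byte[4]=E5: 3-byte lead, need 2 cont bytes. acc=0x5
Byte[5]=BC: continuation. acc=(acc<<6)|0x3C=0x17C
Byte[6]=B8: continuation. acc=(acc<<6)|0x38=0x5F38
Completed: cp=U+5F38 (starts at byte 4)
Byte[7]=C6: 2-byte lead, need 1 cont bytes. acc=0x6
Byte[8]=9E: continuation. acc=(acc<<6)|0x1E=0x19E
Completed: cp=U+019E (starts at byte 7)
Byte[9]=F0: 4-byte lead, need 3 cont bytes. acc=0x0
Byte[10]=92: continuation. acc=(acc<<6)|0x12=0x12
Byte[11]=89: continuation. acc=(acc<<6)|0x09=0x489
Byte[12]=8C: continuation. acc=(acc<<6)|0x0C=0x1224C
Completed: cp=U+1224C (starts at byte 9)
Byte[13]=5E: 1-byte ASCII. cp=U+005E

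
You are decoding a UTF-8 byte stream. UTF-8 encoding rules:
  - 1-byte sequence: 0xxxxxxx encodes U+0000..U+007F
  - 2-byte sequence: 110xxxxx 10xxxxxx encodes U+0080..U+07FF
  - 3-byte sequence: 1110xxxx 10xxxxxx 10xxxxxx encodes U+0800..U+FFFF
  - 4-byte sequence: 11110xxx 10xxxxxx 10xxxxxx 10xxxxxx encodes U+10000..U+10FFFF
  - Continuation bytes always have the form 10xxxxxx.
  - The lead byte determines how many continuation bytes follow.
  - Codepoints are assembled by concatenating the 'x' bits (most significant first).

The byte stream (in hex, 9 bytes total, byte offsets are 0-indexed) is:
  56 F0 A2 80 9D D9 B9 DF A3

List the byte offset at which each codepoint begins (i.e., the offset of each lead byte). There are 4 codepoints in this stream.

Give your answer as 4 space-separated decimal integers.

Byte[0]=56: 1-byte ASCII. cp=U+0056
Byte[1]=F0: 4-byte lead, need 3 cont bytes. acc=0x0
Byte[2]=A2: continuation. acc=(acc<<6)|0x22=0x22
Byte[3]=80: continuation. acc=(acc<<6)|0x00=0x880
Byte[4]=9D: continuation. acc=(acc<<6)|0x1D=0x2201D
Completed: cp=U+2201D (starts at byte 1)
Byte[5]=D9: 2-byte lead, need 1 cont bytes. acc=0x19
Byte[6]=B9: continuation. acc=(acc<<6)|0x39=0x679
Completed: cp=U+0679 (starts at byte 5)
Byte[7]=DF: 2-byte lead, need 1 cont bytes. acc=0x1F
Byte[8]=A3: continuation. acc=(acc<<6)|0x23=0x7E3
Completed: cp=U+07E3 (starts at byte 7)

Answer: 0 1 5 7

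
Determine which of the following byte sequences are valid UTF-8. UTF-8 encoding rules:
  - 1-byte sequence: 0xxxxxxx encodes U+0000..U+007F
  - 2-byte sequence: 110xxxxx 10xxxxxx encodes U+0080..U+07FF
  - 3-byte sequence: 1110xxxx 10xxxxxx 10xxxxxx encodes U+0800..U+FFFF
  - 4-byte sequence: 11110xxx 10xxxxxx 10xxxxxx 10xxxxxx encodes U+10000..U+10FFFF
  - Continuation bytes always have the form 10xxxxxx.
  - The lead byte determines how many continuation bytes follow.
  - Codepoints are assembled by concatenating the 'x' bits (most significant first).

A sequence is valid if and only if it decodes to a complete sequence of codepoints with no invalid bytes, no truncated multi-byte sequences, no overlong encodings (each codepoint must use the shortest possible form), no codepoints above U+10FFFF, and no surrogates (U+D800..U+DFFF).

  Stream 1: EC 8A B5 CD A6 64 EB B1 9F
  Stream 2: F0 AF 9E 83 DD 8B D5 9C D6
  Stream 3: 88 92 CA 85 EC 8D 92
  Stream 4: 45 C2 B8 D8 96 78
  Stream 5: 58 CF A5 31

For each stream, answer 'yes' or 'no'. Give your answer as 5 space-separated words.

Answer: yes no no yes yes

Derivation:
Stream 1: decodes cleanly. VALID
Stream 2: error at byte offset 9. INVALID
Stream 3: error at byte offset 0. INVALID
Stream 4: decodes cleanly. VALID
Stream 5: decodes cleanly. VALID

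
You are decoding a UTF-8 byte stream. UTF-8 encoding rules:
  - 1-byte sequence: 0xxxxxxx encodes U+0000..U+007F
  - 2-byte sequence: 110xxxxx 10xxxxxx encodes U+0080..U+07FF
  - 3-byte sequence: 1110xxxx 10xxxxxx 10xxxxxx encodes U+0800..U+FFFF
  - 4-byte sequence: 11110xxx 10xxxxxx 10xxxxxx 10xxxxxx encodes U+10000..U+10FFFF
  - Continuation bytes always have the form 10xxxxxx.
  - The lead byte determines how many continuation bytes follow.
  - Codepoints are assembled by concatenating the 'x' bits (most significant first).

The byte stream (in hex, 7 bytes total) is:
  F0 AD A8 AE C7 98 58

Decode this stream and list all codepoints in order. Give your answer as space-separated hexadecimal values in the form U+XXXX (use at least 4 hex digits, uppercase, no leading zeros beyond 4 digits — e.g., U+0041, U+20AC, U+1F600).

Answer: U+2DA2E U+01D8 U+0058

Derivation:
Byte[0]=F0: 4-byte lead, need 3 cont bytes. acc=0x0
Byte[1]=AD: continuation. acc=(acc<<6)|0x2D=0x2D
Byte[2]=A8: continuation. acc=(acc<<6)|0x28=0xB68
Byte[3]=AE: continuation. acc=(acc<<6)|0x2E=0x2DA2E
Completed: cp=U+2DA2E (starts at byte 0)
Byte[4]=C7: 2-byte lead, need 1 cont bytes. acc=0x7
Byte[5]=98: continuation. acc=(acc<<6)|0x18=0x1D8
Completed: cp=U+01D8 (starts at byte 4)
Byte[6]=58: 1-byte ASCII. cp=U+0058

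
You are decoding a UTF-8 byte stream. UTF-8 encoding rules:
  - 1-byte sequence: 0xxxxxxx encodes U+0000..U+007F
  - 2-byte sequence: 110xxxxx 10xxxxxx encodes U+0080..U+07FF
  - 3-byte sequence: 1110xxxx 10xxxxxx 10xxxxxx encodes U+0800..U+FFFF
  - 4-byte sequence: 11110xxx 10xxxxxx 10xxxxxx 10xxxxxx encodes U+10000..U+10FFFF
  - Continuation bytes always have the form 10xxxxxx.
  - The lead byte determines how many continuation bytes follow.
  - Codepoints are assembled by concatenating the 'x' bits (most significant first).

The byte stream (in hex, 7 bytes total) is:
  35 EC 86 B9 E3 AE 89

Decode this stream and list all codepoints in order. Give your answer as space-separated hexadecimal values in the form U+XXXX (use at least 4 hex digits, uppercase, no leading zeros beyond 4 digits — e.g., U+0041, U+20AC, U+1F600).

Answer: U+0035 U+C1B9 U+3B89

Derivation:
Byte[0]=35: 1-byte ASCII. cp=U+0035
Byte[1]=EC: 3-byte lead, need 2 cont bytes. acc=0xC
Byte[2]=86: continuation. acc=(acc<<6)|0x06=0x306
Byte[3]=B9: continuation. acc=(acc<<6)|0x39=0xC1B9
Completed: cp=U+C1B9 (starts at byte 1)
Byte[4]=E3: 3-byte lead, need 2 cont bytes. acc=0x3
Byte[5]=AE: continuation. acc=(acc<<6)|0x2E=0xEE
Byte[6]=89: continuation. acc=(acc<<6)|0x09=0x3B89
Completed: cp=U+3B89 (starts at byte 4)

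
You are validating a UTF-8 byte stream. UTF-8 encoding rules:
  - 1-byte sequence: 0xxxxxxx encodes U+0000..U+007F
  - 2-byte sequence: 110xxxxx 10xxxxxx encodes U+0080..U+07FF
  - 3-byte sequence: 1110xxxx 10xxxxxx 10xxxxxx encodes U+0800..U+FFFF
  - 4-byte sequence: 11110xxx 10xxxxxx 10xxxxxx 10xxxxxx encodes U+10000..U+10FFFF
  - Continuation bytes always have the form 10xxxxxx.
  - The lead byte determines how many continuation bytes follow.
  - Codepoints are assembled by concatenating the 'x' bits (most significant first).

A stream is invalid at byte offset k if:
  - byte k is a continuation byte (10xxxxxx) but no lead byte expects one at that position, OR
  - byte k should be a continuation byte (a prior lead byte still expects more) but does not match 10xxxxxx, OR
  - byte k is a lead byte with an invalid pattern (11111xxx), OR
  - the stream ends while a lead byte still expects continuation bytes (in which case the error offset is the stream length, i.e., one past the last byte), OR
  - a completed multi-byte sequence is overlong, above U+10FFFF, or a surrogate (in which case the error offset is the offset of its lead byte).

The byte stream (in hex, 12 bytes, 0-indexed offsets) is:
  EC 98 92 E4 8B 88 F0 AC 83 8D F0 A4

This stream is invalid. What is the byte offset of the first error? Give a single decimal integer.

Byte[0]=EC: 3-byte lead, need 2 cont bytes. acc=0xC
Byte[1]=98: continuation. acc=(acc<<6)|0x18=0x318
Byte[2]=92: continuation. acc=(acc<<6)|0x12=0xC612
Completed: cp=U+C612 (starts at byte 0)
Byte[3]=E4: 3-byte lead, need 2 cont bytes. acc=0x4
Byte[4]=8B: continuation. acc=(acc<<6)|0x0B=0x10B
Byte[5]=88: continuation. acc=(acc<<6)|0x08=0x42C8
Completed: cp=U+42C8 (starts at byte 3)
Byte[6]=F0: 4-byte lead, need 3 cont bytes. acc=0x0
Byte[7]=AC: continuation. acc=(acc<<6)|0x2C=0x2C
Byte[8]=83: continuation. acc=(acc<<6)|0x03=0xB03
Byte[9]=8D: continuation. acc=(acc<<6)|0x0D=0x2C0CD
Completed: cp=U+2C0CD (starts at byte 6)
Byte[10]=F0: 4-byte lead, need 3 cont bytes. acc=0x0
Byte[11]=A4: continuation. acc=(acc<<6)|0x24=0x24
Byte[12]: stream ended, expected continuation. INVALID

Answer: 12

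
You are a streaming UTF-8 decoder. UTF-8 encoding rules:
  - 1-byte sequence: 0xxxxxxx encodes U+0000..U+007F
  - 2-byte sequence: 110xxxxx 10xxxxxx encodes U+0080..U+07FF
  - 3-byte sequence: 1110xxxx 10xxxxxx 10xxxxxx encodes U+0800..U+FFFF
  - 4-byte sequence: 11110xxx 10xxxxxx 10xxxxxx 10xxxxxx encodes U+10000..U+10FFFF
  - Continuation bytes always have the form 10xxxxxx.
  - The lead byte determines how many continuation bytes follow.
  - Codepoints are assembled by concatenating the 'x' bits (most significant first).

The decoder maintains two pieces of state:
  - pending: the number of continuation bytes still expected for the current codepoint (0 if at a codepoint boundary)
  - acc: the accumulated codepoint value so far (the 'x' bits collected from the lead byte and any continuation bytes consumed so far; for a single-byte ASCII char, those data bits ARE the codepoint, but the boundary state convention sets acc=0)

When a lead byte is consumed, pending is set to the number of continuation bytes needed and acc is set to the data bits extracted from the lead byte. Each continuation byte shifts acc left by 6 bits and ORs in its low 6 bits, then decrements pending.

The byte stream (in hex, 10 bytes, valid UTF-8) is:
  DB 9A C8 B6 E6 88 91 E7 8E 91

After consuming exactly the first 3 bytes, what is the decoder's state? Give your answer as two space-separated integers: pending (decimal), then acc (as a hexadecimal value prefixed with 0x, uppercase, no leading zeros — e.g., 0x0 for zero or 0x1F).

Byte[0]=DB: 2-byte lead. pending=1, acc=0x1B
Byte[1]=9A: continuation. acc=(acc<<6)|0x1A=0x6DA, pending=0
Byte[2]=C8: 2-byte lead. pending=1, acc=0x8

Answer: 1 0x8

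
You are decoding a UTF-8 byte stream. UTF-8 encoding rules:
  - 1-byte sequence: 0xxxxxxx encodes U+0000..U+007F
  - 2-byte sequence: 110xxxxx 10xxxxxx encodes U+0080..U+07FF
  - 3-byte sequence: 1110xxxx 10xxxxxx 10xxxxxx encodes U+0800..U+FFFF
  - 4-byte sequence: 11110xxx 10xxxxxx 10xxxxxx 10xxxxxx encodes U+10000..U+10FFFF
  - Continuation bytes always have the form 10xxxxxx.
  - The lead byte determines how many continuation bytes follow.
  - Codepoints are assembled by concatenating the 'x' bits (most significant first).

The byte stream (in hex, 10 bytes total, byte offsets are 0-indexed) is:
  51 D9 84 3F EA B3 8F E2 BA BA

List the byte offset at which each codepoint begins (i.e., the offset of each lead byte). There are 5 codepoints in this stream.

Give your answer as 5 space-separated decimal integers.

Answer: 0 1 3 4 7

Derivation:
Byte[0]=51: 1-byte ASCII. cp=U+0051
Byte[1]=D9: 2-byte lead, need 1 cont bytes. acc=0x19
Byte[2]=84: continuation. acc=(acc<<6)|0x04=0x644
Completed: cp=U+0644 (starts at byte 1)
Byte[3]=3F: 1-byte ASCII. cp=U+003F
Byte[4]=EA: 3-byte lead, need 2 cont bytes. acc=0xA
Byte[5]=B3: continuation. acc=(acc<<6)|0x33=0x2B3
Byte[6]=8F: continuation. acc=(acc<<6)|0x0F=0xACCF
Completed: cp=U+ACCF (starts at byte 4)
Byte[7]=E2: 3-byte lead, need 2 cont bytes. acc=0x2
Byte[8]=BA: continuation. acc=(acc<<6)|0x3A=0xBA
Byte[9]=BA: continuation. acc=(acc<<6)|0x3A=0x2EBA
Completed: cp=U+2EBA (starts at byte 7)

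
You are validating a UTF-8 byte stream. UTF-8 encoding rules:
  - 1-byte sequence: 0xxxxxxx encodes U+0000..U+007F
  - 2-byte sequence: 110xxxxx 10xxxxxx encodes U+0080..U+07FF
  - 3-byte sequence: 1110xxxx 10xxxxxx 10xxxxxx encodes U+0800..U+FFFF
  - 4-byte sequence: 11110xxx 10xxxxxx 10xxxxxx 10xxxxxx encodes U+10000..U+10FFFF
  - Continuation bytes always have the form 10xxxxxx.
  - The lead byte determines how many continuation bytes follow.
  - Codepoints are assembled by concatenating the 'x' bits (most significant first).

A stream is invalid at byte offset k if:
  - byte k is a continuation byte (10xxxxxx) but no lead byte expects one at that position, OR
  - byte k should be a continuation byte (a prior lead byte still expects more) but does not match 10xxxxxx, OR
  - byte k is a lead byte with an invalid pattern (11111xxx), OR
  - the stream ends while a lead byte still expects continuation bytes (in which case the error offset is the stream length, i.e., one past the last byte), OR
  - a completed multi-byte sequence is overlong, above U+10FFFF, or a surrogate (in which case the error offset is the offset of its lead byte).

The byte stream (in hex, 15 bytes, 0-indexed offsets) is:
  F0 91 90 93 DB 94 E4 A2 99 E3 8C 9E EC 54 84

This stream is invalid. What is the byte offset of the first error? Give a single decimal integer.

Byte[0]=F0: 4-byte lead, need 3 cont bytes. acc=0x0
Byte[1]=91: continuation. acc=(acc<<6)|0x11=0x11
Byte[2]=90: continuation. acc=(acc<<6)|0x10=0x450
Byte[3]=93: continuation. acc=(acc<<6)|0x13=0x11413
Completed: cp=U+11413 (starts at byte 0)
Byte[4]=DB: 2-byte lead, need 1 cont bytes. acc=0x1B
Byte[5]=94: continuation. acc=(acc<<6)|0x14=0x6D4
Completed: cp=U+06D4 (starts at byte 4)
Byte[6]=E4: 3-byte lead, need 2 cont bytes. acc=0x4
Byte[7]=A2: continuation. acc=(acc<<6)|0x22=0x122
Byte[8]=99: continuation. acc=(acc<<6)|0x19=0x4899
Completed: cp=U+4899 (starts at byte 6)
Byte[9]=E3: 3-byte lead, need 2 cont bytes. acc=0x3
Byte[10]=8C: continuation. acc=(acc<<6)|0x0C=0xCC
Byte[11]=9E: continuation. acc=(acc<<6)|0x1E=0x331E
Completed: cp=U+331E (starts at byte 9)
Byte[12]=EC: 3-byte lead, need 2 cont bytes. acc=0xC
Byte[13]=54: expected 10xxxxxx continuation. INVALID

Answer: 13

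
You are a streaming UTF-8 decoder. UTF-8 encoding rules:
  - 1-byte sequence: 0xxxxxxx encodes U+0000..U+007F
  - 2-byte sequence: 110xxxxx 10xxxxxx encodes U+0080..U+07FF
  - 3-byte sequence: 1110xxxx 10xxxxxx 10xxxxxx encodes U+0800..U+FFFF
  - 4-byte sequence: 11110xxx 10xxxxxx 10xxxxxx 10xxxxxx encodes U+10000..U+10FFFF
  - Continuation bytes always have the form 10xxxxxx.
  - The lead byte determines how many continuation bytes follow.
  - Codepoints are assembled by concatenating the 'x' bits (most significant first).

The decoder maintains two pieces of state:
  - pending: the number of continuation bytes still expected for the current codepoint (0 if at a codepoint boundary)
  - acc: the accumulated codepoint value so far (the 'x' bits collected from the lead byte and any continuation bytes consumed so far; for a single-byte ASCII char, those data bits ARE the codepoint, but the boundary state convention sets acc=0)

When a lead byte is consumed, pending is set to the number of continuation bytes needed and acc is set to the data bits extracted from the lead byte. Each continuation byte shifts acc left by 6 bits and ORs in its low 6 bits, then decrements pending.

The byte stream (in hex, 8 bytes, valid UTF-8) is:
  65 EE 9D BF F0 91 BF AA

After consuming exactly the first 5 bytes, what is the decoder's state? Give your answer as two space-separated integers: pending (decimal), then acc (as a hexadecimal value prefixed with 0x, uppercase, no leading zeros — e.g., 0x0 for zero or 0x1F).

Byte[0]=65: 1-byte. pending=0, acc=0x0
Byte[1]=EE: 3-byte lead. pending=2, acc=0xE
Byte[2]=9D: continuation. acc=(acc<<6)|0x1D=0x39D, pending=1
Byte[3]=BF: continuation. acc=(acc<<6)|0x3F=0xE77F, pending=0
Byte[4]=F0: 4-byte lead. pending=3, acc=0x0

Answer: 3 0x0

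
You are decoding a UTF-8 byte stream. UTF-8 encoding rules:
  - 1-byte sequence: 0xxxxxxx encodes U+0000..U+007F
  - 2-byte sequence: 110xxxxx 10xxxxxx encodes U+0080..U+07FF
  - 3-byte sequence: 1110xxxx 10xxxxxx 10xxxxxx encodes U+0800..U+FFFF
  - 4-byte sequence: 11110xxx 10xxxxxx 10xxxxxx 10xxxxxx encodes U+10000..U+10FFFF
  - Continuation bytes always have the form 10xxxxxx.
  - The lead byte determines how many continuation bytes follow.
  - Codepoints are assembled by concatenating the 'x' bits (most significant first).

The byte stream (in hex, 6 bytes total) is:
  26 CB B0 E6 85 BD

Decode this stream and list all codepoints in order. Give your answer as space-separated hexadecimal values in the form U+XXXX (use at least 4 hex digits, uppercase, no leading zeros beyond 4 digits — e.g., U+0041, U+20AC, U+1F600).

Answer: U+0026 U+02F0 U+617D

Derivation:
Byte[0]=26: 1-byte ASCII. cp=U+0026
Byte[1]=CB: 2-byte lead, need 1 cont bytes. acc=0xB
Byte[2]=B0: continuation. acc=(acc<<6)|0x30=0x2F0
Completed: cp=U+02F0 (starts at byte 1)
Byte[3]=E6: 3-byte lead, need 2 cont bytes. acc=0x6
Byte[4]=85: continuation. acc=(acc<<6)|0x05=0x185
Byte[5]=BD: continuation. acc=(acc<<6)|0x3D=0x617D
Completed: cp=U+617D (starts at byte 3)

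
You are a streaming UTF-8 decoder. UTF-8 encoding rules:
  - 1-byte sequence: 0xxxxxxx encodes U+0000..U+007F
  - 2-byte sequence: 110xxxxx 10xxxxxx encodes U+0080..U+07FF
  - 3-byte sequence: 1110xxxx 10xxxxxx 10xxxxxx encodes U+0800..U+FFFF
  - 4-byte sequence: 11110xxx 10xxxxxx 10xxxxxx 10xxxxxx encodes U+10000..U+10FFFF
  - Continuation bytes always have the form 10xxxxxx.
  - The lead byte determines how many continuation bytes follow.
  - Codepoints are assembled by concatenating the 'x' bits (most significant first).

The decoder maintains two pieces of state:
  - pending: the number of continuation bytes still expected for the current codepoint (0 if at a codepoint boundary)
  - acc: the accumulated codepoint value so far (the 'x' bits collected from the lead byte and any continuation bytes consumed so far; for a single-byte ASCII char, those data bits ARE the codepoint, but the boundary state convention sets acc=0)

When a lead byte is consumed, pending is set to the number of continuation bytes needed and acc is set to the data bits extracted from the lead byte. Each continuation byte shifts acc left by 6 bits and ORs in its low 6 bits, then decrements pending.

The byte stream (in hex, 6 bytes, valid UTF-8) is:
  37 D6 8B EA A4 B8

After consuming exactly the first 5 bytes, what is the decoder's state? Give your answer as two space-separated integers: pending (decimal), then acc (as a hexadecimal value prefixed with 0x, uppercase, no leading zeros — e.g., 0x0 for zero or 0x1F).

Answer: 1 0x2A4

Derivation:
Byte[0]=37: 1-byte. pending=0, acc=0x0
Byte[1]=D6: 2-byte lead. pending=1, acc=0x16
Byte[2]=8B: continuation. acc=(acc<<6)|0x0B=0x58B, pending=0
Byte[3]=EA: 3-byte lead. pending=2, acc=0xA
Byte[4]=A4: continuation. acc=(acc<<6)|0x24=0x2A4, pending=1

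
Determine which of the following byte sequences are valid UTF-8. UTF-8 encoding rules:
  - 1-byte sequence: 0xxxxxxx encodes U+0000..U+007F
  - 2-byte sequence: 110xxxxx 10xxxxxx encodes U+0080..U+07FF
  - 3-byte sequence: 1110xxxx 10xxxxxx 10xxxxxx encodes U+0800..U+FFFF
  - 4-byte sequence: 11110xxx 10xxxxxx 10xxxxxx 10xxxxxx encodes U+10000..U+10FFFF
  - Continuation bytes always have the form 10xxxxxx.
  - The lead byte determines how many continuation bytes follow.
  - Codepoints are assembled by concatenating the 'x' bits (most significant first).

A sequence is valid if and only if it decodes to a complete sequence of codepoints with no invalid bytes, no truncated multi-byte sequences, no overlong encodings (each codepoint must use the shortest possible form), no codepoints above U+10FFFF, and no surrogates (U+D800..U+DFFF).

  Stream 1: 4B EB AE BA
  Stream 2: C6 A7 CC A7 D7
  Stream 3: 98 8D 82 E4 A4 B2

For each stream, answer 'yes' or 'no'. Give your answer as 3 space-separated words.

Stream 1: decodes cleanly. VALID
Stream 2: error at byte offset 5. INVALID
Stream 3: error at byte offset 0. INVALID

Answer: yes no no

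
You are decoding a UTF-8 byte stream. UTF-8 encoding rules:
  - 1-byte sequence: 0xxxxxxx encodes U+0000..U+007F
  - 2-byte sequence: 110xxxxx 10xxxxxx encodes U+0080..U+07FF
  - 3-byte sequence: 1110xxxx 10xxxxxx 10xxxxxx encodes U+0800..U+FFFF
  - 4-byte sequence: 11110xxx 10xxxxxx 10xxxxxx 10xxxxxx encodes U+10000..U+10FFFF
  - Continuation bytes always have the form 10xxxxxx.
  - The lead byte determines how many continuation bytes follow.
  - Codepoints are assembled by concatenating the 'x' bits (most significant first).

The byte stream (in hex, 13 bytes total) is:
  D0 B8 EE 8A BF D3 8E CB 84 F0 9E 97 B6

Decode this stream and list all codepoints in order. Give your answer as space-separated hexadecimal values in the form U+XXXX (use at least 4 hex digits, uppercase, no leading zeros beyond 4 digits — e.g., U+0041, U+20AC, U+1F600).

Answer: U+0438 U+E2BF U+04CE U+02C4 U+1E5F6

Derivation:
Byte[0]=D0: 2-byte lead, need 1 cont bytes. acc=0x10
Byte[1]=B8: continuation. acc=(acc<<6)|0x38=0x438
Completed: cp=U+0438 (starts at byte 0)
Byte[2]=EE: 3-byte lead, need 2 cont bytes. acc=0xE
Byte[3]=8A: continuation. acc=(acc<<6)|0x0A=0x38A
Byte[4]=BF: continuation. acc=(acc<<6)|0x3F=0xE2BF
Completed: cp=U+E2BF (starts at byte 2)
Byte[5]=D3: 2-byte lead, need 1 cont bytes. acc=0x13
Byte[6]=8E: continuation. acc=(acc<<6)|0x0E=0x4CE
Completed: cp=U+04CE (starts at byte 5)
Byte[7]=CB: 2-byte lead, need 1 cont bytes. acc=0xB
Byte[8]=84: continuation. acc=(acc<<6)|0x04=0x2C4
Completed: cp=U+02C4 (starts at byte 7)
Byte[9]=F0: 4-byte lead, need 3 cont bytes. acc=0x0
Byte[10]=9E: continuation. acc=(acc<<6)|0x1E=0x1E
Byte[11]=97: continuation. acc=(acc<<6)|0x17=0x797
Byte[12]=B6: continuation. acc=(acc<<6)|0x36=0x1E5F6
Completed: cp=U+1E5F6 (starts at byte 9)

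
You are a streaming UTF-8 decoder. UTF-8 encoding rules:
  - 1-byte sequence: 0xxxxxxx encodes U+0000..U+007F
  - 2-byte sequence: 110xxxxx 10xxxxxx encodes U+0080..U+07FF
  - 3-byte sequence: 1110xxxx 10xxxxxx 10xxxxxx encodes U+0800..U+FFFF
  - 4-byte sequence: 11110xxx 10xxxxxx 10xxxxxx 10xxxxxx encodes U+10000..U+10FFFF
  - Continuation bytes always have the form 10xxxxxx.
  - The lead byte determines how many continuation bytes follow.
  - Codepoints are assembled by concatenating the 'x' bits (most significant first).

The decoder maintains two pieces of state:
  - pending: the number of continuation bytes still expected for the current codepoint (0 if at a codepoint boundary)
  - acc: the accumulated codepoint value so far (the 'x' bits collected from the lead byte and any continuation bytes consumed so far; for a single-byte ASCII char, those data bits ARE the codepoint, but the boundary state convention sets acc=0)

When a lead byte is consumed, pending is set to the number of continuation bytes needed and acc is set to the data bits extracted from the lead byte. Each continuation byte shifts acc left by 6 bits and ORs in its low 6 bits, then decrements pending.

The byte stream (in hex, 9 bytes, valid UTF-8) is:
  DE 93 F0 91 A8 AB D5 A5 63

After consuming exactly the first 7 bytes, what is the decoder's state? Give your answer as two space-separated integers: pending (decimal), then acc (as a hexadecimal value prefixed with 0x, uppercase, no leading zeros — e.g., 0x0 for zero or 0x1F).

Byte[0]=DE: 2-byte lead. pending=1, acc=0x1E
Byte[1]=93: continuation. acc=(acc<<6)|0x13=0x793, pending=0
Byte[2]=F0: 4-byte lead. pending=3, acc=0x0
Byte[3]=91: continuation. acc=(acc<<6)|0x11=0x11, pending=2
Byte[4]=A8: continuation. acc=(acc<<6)|0x28=0x468, pending=1
Byte[5]=AB: continuation. acc=(acc<<6)|0x2B=0x11A2B, pending=0
Byte[6]=D5: 2-byte lead. pending=1, acc=0x15

Answer: 1 0x15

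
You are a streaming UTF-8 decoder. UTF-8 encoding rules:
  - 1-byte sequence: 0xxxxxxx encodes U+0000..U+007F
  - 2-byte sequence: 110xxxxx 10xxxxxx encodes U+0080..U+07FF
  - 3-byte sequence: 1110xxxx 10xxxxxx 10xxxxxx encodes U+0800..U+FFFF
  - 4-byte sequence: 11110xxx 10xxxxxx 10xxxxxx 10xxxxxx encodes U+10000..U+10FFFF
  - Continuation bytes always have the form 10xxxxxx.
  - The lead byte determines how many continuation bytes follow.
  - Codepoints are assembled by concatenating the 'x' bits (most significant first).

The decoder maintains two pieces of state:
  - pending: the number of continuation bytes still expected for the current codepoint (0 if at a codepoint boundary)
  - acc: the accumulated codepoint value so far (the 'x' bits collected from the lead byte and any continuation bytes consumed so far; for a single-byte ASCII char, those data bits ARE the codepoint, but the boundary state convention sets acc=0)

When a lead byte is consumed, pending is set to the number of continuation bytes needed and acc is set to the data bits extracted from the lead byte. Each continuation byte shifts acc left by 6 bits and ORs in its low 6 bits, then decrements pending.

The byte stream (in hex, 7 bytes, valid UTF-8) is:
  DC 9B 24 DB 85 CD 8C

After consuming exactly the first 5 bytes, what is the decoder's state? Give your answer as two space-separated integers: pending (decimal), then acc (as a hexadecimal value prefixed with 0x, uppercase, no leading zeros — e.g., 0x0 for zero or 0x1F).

Byte[0]=DC: 2-byte lead. pending=1, acc=0x1C
Byte[1]=9B: continuation. acc=(acc<<6)|0x1B=0x71B, pending=0
Byte[2]=24: 1-byte. pending=0, acc=0x0
Byte[3]=DB: 2-byte lead. pending=1, acc=0x1B
Byte[4]=85: continuation. acc=(acc<<6)|0x05=0x6C5, pending=0

Answer: 0 0x6C5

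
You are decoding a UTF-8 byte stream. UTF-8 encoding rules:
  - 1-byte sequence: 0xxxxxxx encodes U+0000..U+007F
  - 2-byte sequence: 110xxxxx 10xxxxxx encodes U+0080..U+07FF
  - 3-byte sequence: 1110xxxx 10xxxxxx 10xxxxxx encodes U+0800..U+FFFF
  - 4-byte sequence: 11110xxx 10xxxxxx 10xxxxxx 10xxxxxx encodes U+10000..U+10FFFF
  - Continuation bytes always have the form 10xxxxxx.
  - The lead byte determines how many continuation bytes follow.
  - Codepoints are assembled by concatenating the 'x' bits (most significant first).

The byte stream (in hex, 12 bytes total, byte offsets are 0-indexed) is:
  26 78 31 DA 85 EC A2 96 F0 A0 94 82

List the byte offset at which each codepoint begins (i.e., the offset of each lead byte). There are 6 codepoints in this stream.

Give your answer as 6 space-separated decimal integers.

Byte[0]=26: 1-byte ASCII. cp=U+0026
Byte[1]=78: 1-byte ASCII. cp=U+0078
Byte[2]=31: 1-byte ASCII. cp=U+0031
Byte[3]=DA: 2-byte lead, need 1 cont bytes. acc=0x1A
Byte[4]=85: continuation. acc=(acc<<6)|0x05=0x685
Completed: cp=U+0685 (starts at byte 3)
Byte[5]=EC: 3-byte lead, need 2 cont bytes. acc=0xC
Byte[6]=A2: continuation. acc=(acc<<6)|0x22=0x322
Byte[7]=96: continuation. acc=(acc<<6)|0x16=0xC896
Completed: cp=U+C896 (starts at byte 5)
Byte[8]=F0: 4-byte lead, need 3 cont bytes. acc=0x0
Byte[9]=A0: continuation. acc=(acc<<6)|0x20=0x20
Byte[10]=94: continuation. acc=(acc<<6)|0x14=0x814
Byte[11]=82: continuation. acc=(acc<<6)|0x02=0x20502
Completed: cp=U+20502 (starts at byte 8)

Answer: 0 1 2 3 5 8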